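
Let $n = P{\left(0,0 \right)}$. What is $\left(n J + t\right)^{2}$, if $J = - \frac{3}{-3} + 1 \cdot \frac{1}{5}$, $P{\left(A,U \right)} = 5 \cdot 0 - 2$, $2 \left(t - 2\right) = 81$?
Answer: $\frac{160801}{100} \approx 1608.0$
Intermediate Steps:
$t = \frac{85}{2}$ ($t = 2 + \frac{1}{2} \cdot 81 = 2 + \frac{81}{2} = \frac{85}{2} \approx 42.5$)
$P{\left(A,U \right)} = -2$ ($P{\left(A,U \right)} = 0 - 2 = -2$)
$J = \frac{6}{5}$ ($J = \left(-3\right) \left(- \frac{1}{3}\right) + 1 \cdot \frac{1}{5} = 1 + \frac{1}{5} = \frac{6}{5} \approx 1.2$)
$n = -2$
$\left(n J + t\right)^{2} = \left(\left(-2\right) \frac{6}{5} + \frac{85}{2}\right)^{2} = \left(- \frac{12}{5} + \frac{85}{2}\right)^{2} = \left(\frac{401}{10}\right)^{2} = \frac{160801}{100}$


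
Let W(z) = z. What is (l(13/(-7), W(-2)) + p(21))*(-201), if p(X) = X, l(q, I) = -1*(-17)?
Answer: -7638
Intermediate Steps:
l(q, I) = 17
(l(13/(-7), W(-2)) + p(21))*(-201) = (17 + 21)*(-201) = 38*(-201) = -7638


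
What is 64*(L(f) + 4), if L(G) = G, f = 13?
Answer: 1088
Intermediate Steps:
64*(L(f) + 4) = 64*(13 + 4) = 64*17 = 1088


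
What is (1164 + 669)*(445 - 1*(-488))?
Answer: 1710189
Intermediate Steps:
(1164 + 669)*(445 - 1*(-488)) = 1833*(445 + 488) = 1833*933 = 1710189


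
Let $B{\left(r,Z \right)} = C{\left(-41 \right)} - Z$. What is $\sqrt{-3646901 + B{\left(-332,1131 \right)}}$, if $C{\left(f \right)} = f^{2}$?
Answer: $i \sqrt{3646351} \approx 1909.5 i$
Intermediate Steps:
$B{\left(r,Z \right)} = 1681 - Z$ ($B{\left(r,Z \right)} = \left(-41\right)^{2} - Z = 1681 - Z$)
$\sqrt{-3646901 + B{\left(-332,1131 \right)}} = \sqrt{-3646901 + \left(1681 - 1131\right)} = \sqrt{-3646901 + 550} = \sqrt{-3646351} = i \sqrt{3646351}$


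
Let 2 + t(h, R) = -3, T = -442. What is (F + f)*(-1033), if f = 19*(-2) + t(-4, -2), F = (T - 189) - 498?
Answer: 1210676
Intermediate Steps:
t(h, R) = -5 (t(h, R) = -2 - 3 = -5)
F = -1129 (F = (-442 - 189) - 498 = -631 - 498 = -1129)
f = -43 (f = 19*(-2) - 5 = -38 - 5 = -43)
(F + f)*(-1033) = (-1129 - 43)*(-1033) = -1172*(-1033) = 1210676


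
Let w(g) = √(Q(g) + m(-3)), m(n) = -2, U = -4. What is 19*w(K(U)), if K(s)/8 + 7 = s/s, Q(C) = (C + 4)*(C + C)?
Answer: 19*√4222 ≈ 1234.6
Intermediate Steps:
Q(C) = 2*C*(4 + C) (Q(C) = (4 + C)*(2*C) = 2*C*(4 + C))
K(s) = -48 (K(s) = -56 + 8*(s/s) = -56 + 8*1 = -56 + 8 = -48)
w(g) = √(-2 + 2*g*(4 + g)) (w(g) = √(2*g*(4 + g) - 2) = √(-2 + 2*g*(4 + g)))
19*w(K(U)) = 19*(√2*√(-1 - 48*(4 - 48))) = 19*(√2*√(-1 - 48*(-44))) = 19*(√2*√(-1 + 2112)) = 19*(√2*√2111) = 19*√4222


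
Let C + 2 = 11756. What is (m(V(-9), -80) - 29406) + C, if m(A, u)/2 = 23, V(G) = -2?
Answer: -17606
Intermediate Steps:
C = 11754 (C = -2 + 11756 = 11754)
m(A, u) = 46 (m(A, u) = 2*23 = 46)
(m(V(-9), -80) - 29406) + C = (46 - 29406) + 11754 = -29360 + 11754 = -17606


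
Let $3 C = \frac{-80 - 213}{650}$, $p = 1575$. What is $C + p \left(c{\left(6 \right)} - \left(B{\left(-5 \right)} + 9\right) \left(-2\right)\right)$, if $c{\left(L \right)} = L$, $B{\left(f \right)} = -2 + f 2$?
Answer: $- \frac{293}{1950} \approx -0.15026$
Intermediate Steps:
$B{\left(f \right)} = -2 + 2 f$
$C = - \frac{293}{1950}$ ($C = \frac{\left(-80 - 213\right) \frac{1}{650}}{3} = \frac{\left(-293\right) \frac{1}{650}}{3} = \frac{1}{3} \left(- \frac{293}{650}\right) = - \frac{293}{1950} \approx -0.15026$)
$C + p \left(c{\left(6 \right)} - \left(B{\left(-5 \right)} + 9\right) \left(-2\right)\right) = - \frac{293}{1950} + 1575 \left(6 - \left(\left(-2 + 2 \left(-5\right)\right) + 9\right) \left(-2\right)\right) = - \frac{293}{1950} + 1575 \left(6 - \left(\left(-2 - 10\right) + 9\right) \left(-2\right)\right) = - \frac{293}{1950} + 1575 \left(6 - \left(-12 + 9\right) \left(-2\right)\right) = - \frac{293}{1950} + 1575 \left(6 - \left(-3\right) \left(-2\right)\right) = - \frac{293}{1950} + 1575 \left(6 - 6\right) = - \frac{293}{1950} + 1575 \cdot 0 = - \frac{293}{1950} + 0 = - \frac{293}{1950}$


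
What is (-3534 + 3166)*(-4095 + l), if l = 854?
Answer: 1192688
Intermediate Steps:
(-3534 + 3166)*(-4095 + l) = (-3534 + 3166)*(-4095 + 854) = -368*(-3241) = 1192688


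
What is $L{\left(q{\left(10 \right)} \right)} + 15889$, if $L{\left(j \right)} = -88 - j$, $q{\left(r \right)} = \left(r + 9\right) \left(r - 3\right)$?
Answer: $15668$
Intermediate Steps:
$q{\left(r \right)} = \left(-3 + r\right) \left(9 + r\right)$ ($q{\left(r \right)} = \left(9 + r\right) \left(-3 + r\right) = \left(-3 + r\right) \left(9 + r\right)$)
$L{\left(q{\left(10 \right)} \right)} + 15889 = \left(-88 - \left(-27 + 10^{2} + 6 \cdot 10\right)\right) + 15889 = \left(-88 - \left(-27 + 100 + 60\right)\right) + 15889 = \left(-88 - 133\right) + 15889 = -221 + 15889 = 15668$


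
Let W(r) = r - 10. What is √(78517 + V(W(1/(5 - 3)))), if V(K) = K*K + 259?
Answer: √315465/2 ≈ 280.83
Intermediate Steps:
W(r) = -10 + r
V(K) = 259 + K² (V(K) = K² + 259 = 259 + K²)
√(78517 + V(W(1/(5 - 3)))) = √(78517 + (259 + (-10 + 1/(5 - 3))²)) = √(78517 + (259 + (-10 + 1/2)²)) = √(78517 + (259 + (-10 + ½)²)) = √(78517 + (259 + (-19/2)²)) = √(78517 + (259 + 361/4)) = √(78517 + 1397/4) = √(315465/4) = √315465/2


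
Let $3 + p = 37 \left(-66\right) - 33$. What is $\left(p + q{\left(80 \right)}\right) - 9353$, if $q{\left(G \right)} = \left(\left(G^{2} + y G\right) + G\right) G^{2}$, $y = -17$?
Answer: $32756169$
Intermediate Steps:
$q{\left(G \right)} = G^{2} \left(G^{2} - 16 G\right)$ ($q{\left(G \right)} = \left(\left(G^{2} - 17 G\right) + G\right) G^{2} = \left(G^{2} - 16 G\right) G^{2} = G^{2} \left(G^{2} - 16 G\right)$)
$p = -2478$ ($p = -3 + \left(37 \left(-66\right) - 33\right) = -3 + \left(-2442 + \left(-41 + 8\right)\right) = -3 - 2475 = -2478$)
$\left(p + q{\left(80 \right)}\right) - 9353 = \left(-2478 + 80^{3} \left(-16 + 80\right)\right) - 9353 = \left(-2478 + 512000 \cdot 64\right) - 9353 = \left(-2478 + 32768000\right) - 9353 = 32765522 - 9353 = 32756169$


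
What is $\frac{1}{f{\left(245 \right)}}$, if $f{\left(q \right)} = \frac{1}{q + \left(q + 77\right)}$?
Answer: $567$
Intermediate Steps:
$f{\left(q \right)} = \frac{1}{77 + 2 q}$ ($f{\left(q \right)} = \frac{1}{q + \left(77 + q\right)} = \frac{1}{77 + 2 q}$)
$\frac{1}{f{\left(245 \right)}} = \frac{1}{\frac{1}{77 + 2 \cdot 245}} = \frac{1}{\frac{1}{77 + 490}} = \frac{1}{\frac{1}{567}} = 567$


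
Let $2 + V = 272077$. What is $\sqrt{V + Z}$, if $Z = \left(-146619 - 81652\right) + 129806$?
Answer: $3 \sqrt{19290} \approx 416.67$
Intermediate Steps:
$V = 272075$ ($V = -2 + 272077 = 272075$)
$Z = -98465$ ($Z = -228271 + 129806 = -98465$)
$\sqrt{V + Z} = \sqrt{272075 - 98465} = \sqrt{173610} = 3 \sqrt{19290}$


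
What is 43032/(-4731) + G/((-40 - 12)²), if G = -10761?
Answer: -55756273/4264208 ≈ -13.075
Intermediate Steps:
43032/(-4731) + G/((-40 - 12)²) = 43032/(-4731) - 10761/(-40 - 12)² = 43032*(-1/4731) - 10761/((-52)²) = -14344/1577 - 10761/2704 = -55756273/4264208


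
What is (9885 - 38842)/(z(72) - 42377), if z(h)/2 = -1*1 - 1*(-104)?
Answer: 28957/42171 ≈ 0.68666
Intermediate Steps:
z(h) = 206 (z(h) = 2*(-1*1 - 1*(-104)) = 2*(-1 + 104) = 2*103 = 206)
(9885 - 38842)/(z(72) - 42377) = (9885 - 38842)/(206 - 42377) = -28957/(-42171) = -28957*(-1/42171) = 28957/42171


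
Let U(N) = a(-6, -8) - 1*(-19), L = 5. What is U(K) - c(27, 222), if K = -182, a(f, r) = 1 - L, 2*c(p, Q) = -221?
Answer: 251/2 ≈ 125.50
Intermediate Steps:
c(p, Q) = -221/2 (c(p, Q) = (½)*(-221) = -221/2)
a(f, r) = -4 (a(f, r) = 1 - 1*5 = 1 - 5 = -4)
U(N) = 15 (U(N) = -4 - 1*(-19) = -4 + 19 = 15)
U(K) - c(27, 222) = 15 - 1*(-221/2) = 15 + 221/2 = 251/2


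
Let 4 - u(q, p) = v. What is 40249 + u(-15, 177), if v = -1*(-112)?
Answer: 40141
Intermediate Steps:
v = 112
u(q, p) = -108 (u(q, p) = 4 - 1*112 = 4 - 112 = -108)
40249 + u(-15, 177) = 40249 - 108 = 40141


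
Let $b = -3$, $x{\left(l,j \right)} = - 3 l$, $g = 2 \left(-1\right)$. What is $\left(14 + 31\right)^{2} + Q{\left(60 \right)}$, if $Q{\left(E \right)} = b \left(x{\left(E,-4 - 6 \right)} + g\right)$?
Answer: $2571$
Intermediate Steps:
$g = -2$
$Q{\left(E \right)} = 6 + 9 E$ ($Q{\left(E \right)} = - 3 \left(- 3 E - 2\right) = - 3 \left(-2 - 3 E\right) = 6 + 9 E$)
$\left(14 + 31\right)^{2} + Q{\left(60 \right)} = \left(14 + 31\right)^{2} + \left(6 + 9 \cdot 60\right) = 45^{2} + \left(6 + 540\right) = 2025 + 546 = 2571$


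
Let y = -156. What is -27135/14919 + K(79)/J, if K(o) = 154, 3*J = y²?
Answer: -36303599/20170488 ≈ -1.7998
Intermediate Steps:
J = 8112 (J = (⅓)*(-156)² = (⅓)*24336 = 8112)
-27135/14919 + K(79)/J = -27135/14919 + 154/8112 = -27135*1/14919 + 154*(1/8112) = -9045/4973 + 77/4056 = -36303599/20170488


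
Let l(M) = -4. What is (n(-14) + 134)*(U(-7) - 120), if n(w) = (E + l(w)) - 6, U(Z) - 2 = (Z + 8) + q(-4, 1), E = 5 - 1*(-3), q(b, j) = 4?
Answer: -14916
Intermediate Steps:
E = 8 (E = 5 + 3 = 8)
U(Z) = 14 + Z (U(Z) = 2 + ((Z + 8) + 4) = 2 + ((8 + Z) + 4) = 2 + (12 + Z) = 14 + Z)
n(w) = -2 (n(w) = (8 - 4) - 6 = 4 - 6 = -2)
(n(-14) + 134)*(U(-7) - 120) = (-2 + 134)*((14 - 7) - 120) = 132*(7 - 120) = 132*(-113) = -14916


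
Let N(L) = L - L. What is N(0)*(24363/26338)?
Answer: 0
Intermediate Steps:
N(L) = 0
N(0)*(24363/26338) = 0*(24363/26338) = 0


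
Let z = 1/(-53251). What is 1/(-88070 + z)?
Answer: -53251/4689815571 ≈ -1.1355e-5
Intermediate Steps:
z = -1/53251 ≈ -1.8779e-5
1/(-88070 + z) = 1/(-88070 - 1/53251) = 1/(-4689815571/53251) = -53251/4689815571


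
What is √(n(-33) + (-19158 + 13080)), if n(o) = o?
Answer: 3*I*√679 ≈ 78.173*I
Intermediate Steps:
√(n(-33) + (-19158 + 13080)) = √(-33 + (-19158 + 13080)) = √(-33 - 6078) = √(-6111) = 3*I*√679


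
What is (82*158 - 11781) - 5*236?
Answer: -5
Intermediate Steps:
(82*158 - 11781) - 5*236 = (12956 - 11781) - 1180 = 1175 - 1180 = -5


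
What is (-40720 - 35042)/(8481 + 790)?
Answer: -75762/9271 ≈ -8.1719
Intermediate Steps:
(-40720 - 35042)/(8481 + 790) = -75762/9271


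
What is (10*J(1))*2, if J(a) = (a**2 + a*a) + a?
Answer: 60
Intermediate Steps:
J(a) = a + 2*a**2 (J(a) = (a**2 + a**2) + a = 2*a**2 + a = a + 2*a**2)
(10*J(1))*2 = (10*(1*(1 + 2*1)))*2 = (10*(1*(1 + 2)))*2 = (10*(1*3))*2 = (10*3)*2 = 30*2 = 60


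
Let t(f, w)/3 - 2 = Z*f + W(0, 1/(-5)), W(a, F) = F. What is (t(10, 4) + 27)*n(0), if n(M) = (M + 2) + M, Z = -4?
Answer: -876/5 ≈ -175.20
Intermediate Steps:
n(M) = 2 + 2*M (n(M) = (2 + M) + M = 2 + 2*M)
t(f, w) = 27/5 - 12*f (t(f, w) = 6 + 3*(-4*f + 1/(-5)) = 6 + 3*(-4*f - 1/5) = 6 + 3*(-1/5 - 4*f) = 6 + (-3/5 - 12*f) = 27/5 - 12*f)
(t(10, 4) + 27)*n(0) = ((27/5 - 12*10) + 27)*(2 + 2*0) = ((27/5 - 120) + 27)*(2 + 0) = (-573/5 + 27)*2 = -438/5*2 = -876/5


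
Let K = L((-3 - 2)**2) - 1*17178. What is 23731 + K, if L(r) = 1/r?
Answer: 163826/25 ≈ 6553.0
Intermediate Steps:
K = -429449/25 (K = 1/((-3 - 2)**2) - 1*17178 = 1/((-5)**2) - 17178 = 1/25 - 17178 = -429449/25 ≈ -17178.)
23731 + K = 23731 - 429449/25 = 163826/25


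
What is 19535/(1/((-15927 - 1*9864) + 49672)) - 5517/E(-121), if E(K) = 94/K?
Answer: 43853109047/94 ≈ 4.6652e+8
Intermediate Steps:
19535/(1/((-15927 - 1*9864) + 49672)) - 5517/E(-121) = 19535/(1/((-15927 - 1*9864) + 49672)) - 5517/(94/(-121)) = 19535/(1/((-15927 - 9864) + 49672)) - 5517/(94*(-1/121)) = 19535/(1/(-25791 + 49672)) - 5517/(-94/121) = 19535/(1/23881) - 5517*(-121/94) = 19535/(1/23881) + 667557/94 = 19535*23881 + 667557/94 = 466515335 + 667557/94 = 43853109047/94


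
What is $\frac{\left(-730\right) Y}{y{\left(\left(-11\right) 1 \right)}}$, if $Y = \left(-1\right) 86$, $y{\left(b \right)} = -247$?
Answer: $- \frac{62780}{247} \approx -254.17$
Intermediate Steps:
$Y = -86$
$\frac{\left(-730\right) Y}{y{\left(\left(-11\right) 1 \right)}} = \frac{\left(-730\right) \left(-86\right)}{-247} = 62780 \left(- \frac{1}{247}\right) = - \frac{62780}{247}$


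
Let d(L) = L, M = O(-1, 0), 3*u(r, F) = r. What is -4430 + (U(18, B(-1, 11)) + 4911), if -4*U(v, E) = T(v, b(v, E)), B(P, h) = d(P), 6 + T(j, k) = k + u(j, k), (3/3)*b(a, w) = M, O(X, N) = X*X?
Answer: 1923/4 ≈ 480.75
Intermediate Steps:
u(r, F) = r/3
O(X, N) = X**2
M = 1 (M = (-1)**2 = 1)
b(a, w) = 1
T(j, k) = -6 + k + j/3 (T(j, k) = -6 + (k + j/3) = -6 + k + j/3)
B(P, h) = P
U(v, E) = 5/4 - v/12 (U(v, E) = -(-6 + 1 + v/3)/4 = -(-5 + v/3)/4 = 5/4 - v/12)
-4430 + (U(18, B(-1, 11)) + 4911) = -4430 + ((5/4 - 1/12*18) + 4911) = -4430 + ((5/4 - 3/2) + 4911) = -4430 + (-1/4 + 4911) = -4430 + 19643/4 = 1923/4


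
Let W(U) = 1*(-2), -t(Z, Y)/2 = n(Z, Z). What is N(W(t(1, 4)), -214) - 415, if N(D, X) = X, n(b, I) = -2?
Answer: -629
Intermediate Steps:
t(Z, Y) = 4 (t(Z, Y) = -2*(-2) = 4)
W(U) = -2
N(W(t(1, 4)), -214) - 415 = -214 - 415 = -629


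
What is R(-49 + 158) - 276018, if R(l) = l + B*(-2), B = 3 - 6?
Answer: -275903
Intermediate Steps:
B = -3
R(l) = 6 + l (R(l) = l - 3*(-2) = l + 6 = 6 + l)
R(-49 + 158) - 276018 = (6 + (-49 + 158)) - 276018 = (6 + 109) - 276018 = 115 - 276018 = -275903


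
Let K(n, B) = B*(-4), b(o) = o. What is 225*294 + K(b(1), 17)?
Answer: 66082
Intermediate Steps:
K(n, B) = -4*B
225*294 + K(b(1), 17) = 225*294 - 4*17 = 66150 - 68 = 66082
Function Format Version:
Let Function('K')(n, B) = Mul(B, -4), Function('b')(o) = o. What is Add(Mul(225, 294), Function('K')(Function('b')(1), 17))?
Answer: 66082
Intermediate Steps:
Function('K')(n, B) = Mul(-4, B)
Add(Mul(225, 294), Function('K')(Function('b')(1), 17)) = Add(Mul(225, 294), Mul(-4, 17)) = Add(66150, -68) = 66082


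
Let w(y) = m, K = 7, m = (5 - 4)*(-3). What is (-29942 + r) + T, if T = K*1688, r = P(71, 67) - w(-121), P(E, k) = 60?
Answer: -18063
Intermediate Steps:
m = -3 (m = 1*(-3) = -3)
w(y) = -3
r = 63 (r = 60 - 1*(-3) = 60 + 3 = 63)
T = 11816 (T = 7*1688 = 11816)
(-29942 + r) + T = (-29942 + 63) + 11816 = -29879 + 11816 = -18063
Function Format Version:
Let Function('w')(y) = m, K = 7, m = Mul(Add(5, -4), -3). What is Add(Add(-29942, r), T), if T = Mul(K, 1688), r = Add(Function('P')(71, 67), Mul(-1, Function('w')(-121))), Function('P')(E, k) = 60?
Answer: -18063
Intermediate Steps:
m = -3 (m = Mul(1, -3) = -3)
Function('w')(y) = -3
r = 63 (r = Add(60, Mul(-1, -3)) = Add(60, 3) = 63)
T = 11816 (T = Mul(7, 1688) = 11816)
Add(Add(-29942, r), T) = Add(Add(-29942, 63), 11816) = Add(-29879, 11816) = -18063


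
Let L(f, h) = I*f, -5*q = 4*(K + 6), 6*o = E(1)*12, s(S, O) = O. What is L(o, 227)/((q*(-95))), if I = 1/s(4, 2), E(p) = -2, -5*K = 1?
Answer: -5/1102 ≈ -0.0045372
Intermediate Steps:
K = -1/5 (K = -1/5*1 = -1/5 ≈ -0.20000)
o = -4 (o = (-2*12)/6 = (1/6)*(-24) = -4)
q = -116/25 (q = -4*(-1/5 + 6)/5 = -4*29/(5*5) = -1/5*116/5 = -116/25 ≈ -4.6400)
I = 1/2 ≈ 0.50000
L(f, h) = f/2
L(o, 227)/((q*(-95))) = ((1/2)*(-4))/((-116/25*(-95))) = -2/2204/5 = -2*5/2204 = -5/1102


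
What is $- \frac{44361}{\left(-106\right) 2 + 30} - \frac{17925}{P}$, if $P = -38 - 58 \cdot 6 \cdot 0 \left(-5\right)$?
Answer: $\frac{1237017}{1729} \approx 715.45$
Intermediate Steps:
$P = -38$ ($P = -38 - 58 \cdot 0 \left(-5\right) = -38 - 0 = -38 + 0 = -38$)
$- \frac{44361}{\left(-106\right) 2 + 30} - \frac{17925}{P} = - \frac{44361}{\left(-106\right) 2 + 30} - \frac{17925}{-38} = - \frac{44361}{-212 + 30} - - \frac{17925}{38} = - \frac{44361}{-182} + \frac{17925}{38} = \left(-44361\right) \left(- \frac{1}{182}\right) + \frac{17925}{38} = \frac{44361}{182} + \frac{17925}{38} = \frac{1237017}{1729}$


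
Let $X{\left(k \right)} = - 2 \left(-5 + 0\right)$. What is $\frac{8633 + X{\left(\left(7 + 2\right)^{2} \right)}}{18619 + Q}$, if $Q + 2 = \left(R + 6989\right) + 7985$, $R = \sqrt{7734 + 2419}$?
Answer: $\frac{290327013}{1128345128} - \frac{8643 \sqrt{10153}}{1128345128} \approx 0.25653$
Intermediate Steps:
$X{\left(k \right)} = 10$ ($X{\left(k \right)} = \left(-2\right) \left(-5\right) = 10$)
$R = \sqrt{10153} \approx 100.76$
$Q = 14972 + \sqrt{10153}$ ($Q = -2 + \left(\left(\sqrt{10153} + 6989\right) + 7985\right) = -2 + \left(\left(6989 + \sqrt{10153}\right) + 7985\right) = -2 + \left(14974 + \sqrt{10153}\right) = 14972 + \sqrt{10153} \approx 15073.0$)
$\frac{8633 + X{\left(\left(7 + 2\right)^{2} \right)}}{18619 + Q} = \frac{8633 + 10}{18619 + \left(14972 + \sqrt{10153}\right)} = \frac{8643}{33591 + \sqrt{10153}}$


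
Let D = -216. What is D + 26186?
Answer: 25970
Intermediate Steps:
D + 26186 = -216 + 26186 = 25970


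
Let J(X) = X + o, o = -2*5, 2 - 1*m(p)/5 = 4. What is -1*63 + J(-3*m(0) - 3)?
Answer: -46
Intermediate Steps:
m(p) = -10 (m(p) = 10 - 5*4 = 10 - 20 = -10)
o = -10
J(X) = -10 + X (J(X) = X - 10 = -10 + X)
-1*63 + J(-3*m(0) - 3) = -1*63 + (-10 + (-3*(-10) - 3)) = -63 + (-10 + (30 - 3)) = -63 + (-10 + 27) = -63 + 17 = -46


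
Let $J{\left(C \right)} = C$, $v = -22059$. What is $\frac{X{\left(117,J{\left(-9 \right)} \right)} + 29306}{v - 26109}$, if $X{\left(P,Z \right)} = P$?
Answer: $- \frac{29423}{48168} \approx -0.61084$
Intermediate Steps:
$\frac{X{\left(117,J{\left(-9 \right)} \right)} + 29306}{v - 26109} = \frac{117 + 29306}{-22059 - 26109} = \frac{29423}{-48168} = 29423 \left(- \frac{1}{48168}\right) = - \frac{29423}{48168}$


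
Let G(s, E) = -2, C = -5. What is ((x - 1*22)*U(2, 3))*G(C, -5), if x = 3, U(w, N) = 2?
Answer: 76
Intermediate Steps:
((x - 1*22)*U(2, 3))*G(C, -5) = ((3 - 1*22)*2)*(-2) = ((3 - 22)*2)*(-2) = -19*2*(-2) = -38*(-2) = 76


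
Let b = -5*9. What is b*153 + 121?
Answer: -6764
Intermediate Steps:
b = -45
b*153 + 121 = -45*153 + 121 = -6885 + 121 = -6764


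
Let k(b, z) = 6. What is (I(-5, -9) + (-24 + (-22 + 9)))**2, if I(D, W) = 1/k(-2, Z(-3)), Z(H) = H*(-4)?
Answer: 48841/36 ≈ 1356.7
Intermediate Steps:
Z(H) = -4*H
I(D, W) = 1/6
(I(-5, -9) + (-24 + (-22 + 9)))**2 = (1/6 + (-24 + (-22 + 9)))**2 = (1/6 + (-24 - 13))**2 = (1/6 - 37)**2 = (-221/6)**2 = 48841/36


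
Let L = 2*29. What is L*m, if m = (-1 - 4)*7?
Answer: -2030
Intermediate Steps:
L = 58
m = -35 (m = -5*7 = -35)
L*m = 58*(-35) = -2030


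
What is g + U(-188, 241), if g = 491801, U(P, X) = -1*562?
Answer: 491239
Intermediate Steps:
U(P, X) = -562
g + U(-188, 241) = 491801 - 562 = 491239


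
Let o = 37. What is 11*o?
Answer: 407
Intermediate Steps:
11*o = 11*37 = 407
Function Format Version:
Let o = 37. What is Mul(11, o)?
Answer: 407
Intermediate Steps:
Mul(11, o) = Mul(11, 37) = 407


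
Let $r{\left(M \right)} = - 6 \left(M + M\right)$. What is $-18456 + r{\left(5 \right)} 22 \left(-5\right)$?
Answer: $-11856$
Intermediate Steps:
$r{\left(M \right)} = - 12 M$ ($r{\left(M \right)} = - 6 \cdot 2 M = - 12 M$)
$-18456 + r{\left(5 \right)} 22 \left(-5\right) = -18456 + \left(-12\right) 5 \cdot 22 \left(-5\right) = -18456 + \left(-60\right) 22 \left(-5\right) = -18456 - -6600 = -18456 + 6600 = -11856$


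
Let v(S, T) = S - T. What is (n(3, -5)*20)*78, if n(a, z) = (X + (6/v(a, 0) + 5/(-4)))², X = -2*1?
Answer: 4875/2 ≈ 2437.5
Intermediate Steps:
X = -2
n(a, z) = (-13/4 + 6/a)² (n(a, z) = (-2 + (6/(a - 1*0) + 5/(-4)))² = (-2 + (6/(a + 0) + 5*(-¼)))² = (-2 + (6/a - 5/4))² = (-2 + (-5/4 + 6/a))² = (-13/4 + 6/a)²)
(n(3, -5)*20)*78 = (((1/16)*(-24 + 13*3)²/3²)*20)*78 = (((1/16)*(⅑)*(-24 + 39)²)*20)*78 = (((1/16)*(⅑)*15²)*20)*78 = (((1/16)*(⅑)*225)*20)*78 = ((25/16)*20)*78 = (125/4)*78 = 4875/2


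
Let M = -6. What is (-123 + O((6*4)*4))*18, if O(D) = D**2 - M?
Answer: 163782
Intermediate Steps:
O(D) = 6 + D**2 (O(D) = D**2 - 1*(-6) = D**2 + 6 = 6 + D**2)
(-123 + O((6*4)*4))*18 = (-123 + (6 + ((6*4)*4)**2))*18 = (-123 + (6 + (24*4)**2))*18 = (-123 + (6 + 96**2))*18 = (-123 + (6 + 9216))*18 = (-123 + 9222)*18 = 9099*18 = 163782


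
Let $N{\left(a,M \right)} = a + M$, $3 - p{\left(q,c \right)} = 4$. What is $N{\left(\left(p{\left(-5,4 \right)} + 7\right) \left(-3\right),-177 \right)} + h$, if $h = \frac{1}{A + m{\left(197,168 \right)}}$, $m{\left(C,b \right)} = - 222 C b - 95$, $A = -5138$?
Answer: $- \frac{1433746276}{7352545} \approx -195.0$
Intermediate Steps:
$p{\left(q,c \right)} = -1$ ($p{\left(q,c \right)} = 3 - 4 = -1$)
$m{\left(C,b \right)} = -95 - 222 C b$ ($m{\left(C,b \right)} = - 222 C b - 95 = -95 - 222 C b$)
$N{\left(a,M \right)} = M + a$
$h = - \frac{1}{7352545}$ ($h = \frac{1}{-5138 - \left(95 + 43734 \cdot 168\right)} = \frac{1}{-5138 - 7347407} = \frac{1}{-7352545} = - \frac{1}{7352545} \approx -1.3601 \cdot 10^{-7}$)
$N{\left(\left(p{\left(-5,4 \right)} + 7\right) \left(-3\right),-177 \right)} + h = \left(-177 + \left(-1 + 7\right) \left(-3\right)\right) - \frac{1}{7352545} = \left(-177 + 6 \left(-3\right)\right) - \frac{1}{7352545} = \left(-177 - 18\right) - \frac{1}{7352545} = -195 - \frac{1}{7352545} = - \frac{1433746276}{7352545}$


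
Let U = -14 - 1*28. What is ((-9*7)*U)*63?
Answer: 166698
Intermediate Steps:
U = -42 (U = -14 - 28 = -42)
((-9*7)*U)*63 = (-9*7*(-42))*63 = -63*(-42)*63 = 2646*63 = 166698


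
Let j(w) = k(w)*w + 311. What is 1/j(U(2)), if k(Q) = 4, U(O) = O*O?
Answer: 1/327 ≈ 0.0030581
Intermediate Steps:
U(O) = O²
j(w) = 311 + 4*w (j(w) = 4*w + 311 = 311 + 4*w)
1/j(U(2)) = 1/(311 + 4*2²) = 1/(311 + 4*4) = 1/(311 + 16) = 1/327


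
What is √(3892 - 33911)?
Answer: I*√30019 ≈ 173.26*I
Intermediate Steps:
√(3892 - 33911) = √(-30019) = I*√30019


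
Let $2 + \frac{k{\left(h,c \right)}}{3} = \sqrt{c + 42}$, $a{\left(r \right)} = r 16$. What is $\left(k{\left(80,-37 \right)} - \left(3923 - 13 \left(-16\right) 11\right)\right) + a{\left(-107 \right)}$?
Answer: $-7929 + 3 \sqrt{5} \approx -7922.3$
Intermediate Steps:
$a{\left(r \right)} = 16 r$
$k{\left(h,c \right)} = -6 + 3 \sqrt{42 + c}$ ($k{\left(h,c \right)} = -6 + 3 \sqrt{c + 42} = -6 + 3 \sqrt{42 + c}$)
$\left(k{\left(80,-37 \right)} - \left(3923 - 13 \left(-16\right) 11\right)\right) + a{\left(-107 \right)} = \left(\left(-6 + 3 \sqrt{42 - 37}\right) - \left(3923 - 13 \left(-16\right) 11\right)\right) + 16 \left(-107\right) = \left(\left(-6 + 3 \sqrt{5}\right) - 6211\right) - 1712 = \left(-6217 + 3 \sqrt{5}\right) - 1712 = -7929 + 3 \sqrt{5}$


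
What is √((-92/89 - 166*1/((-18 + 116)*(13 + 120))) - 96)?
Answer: I*√666283411563/82859 ≈ 9.8512*I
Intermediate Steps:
√((-92/89 - 166*1/((-18 + 116)*(13 + 120))) - 96) = √((-92*1/89 - 166/(133*98)) - 96) = √((-92/89 - 166/13034) - 96) = √((-92/89 - 166*1/13034) - 96) = √((-92/89 - 83/6517) - 96) = √(-606951/580013 - 96) = √(-56288199/580013) = I*√666283411563/82859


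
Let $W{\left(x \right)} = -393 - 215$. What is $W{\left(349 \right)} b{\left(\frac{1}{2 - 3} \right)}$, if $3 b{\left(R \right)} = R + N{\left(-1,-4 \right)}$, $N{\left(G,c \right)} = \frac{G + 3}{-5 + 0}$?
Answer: $\frac{4256}{15} \approx 283.73$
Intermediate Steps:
$W{\left(x \right)} = -608$
$N{\left(G,c \right)} = - \frac{3}{5} - \frac{G}{5}$ ($N{\left(G,c \right)} = \frac{3 + G}{-5} = \left(3 + G\right) \left(- \frac{1}{5}\right) = - \frac{3}{5} - \frac{G}{5}$)
$b{\left(R \right)} = - \frac{2}{15} + \frac{R}{3}$ ($b{\left(R \right)} = \frac{R - \frac{2}{5}}{3} = \frac{- \frac{2}{5} + R}{3} = - \frac{2}{15} + \frac{R}{3}$)
$W{\left(349 \right)} b{\left(\frac{1}{2 - 3} \right)} = - 608 \left(- \frac{2}{15} + \frac{1}{3 \left(2 - 3\right)}\right) = - 608 \left(- \frac{2}{15} + \frac{1}{3 \left(-1\right)}\right) = - 608 \left(- \frac{2}{15} + \frac{1}{3} \left(-1\right)\right) = - 608 \left(- \frac{2}{15} - \frac{1}{3}\right) = \left(-608\right) \left(- \frac{7}{15}\right) = \frac{4256}{15}$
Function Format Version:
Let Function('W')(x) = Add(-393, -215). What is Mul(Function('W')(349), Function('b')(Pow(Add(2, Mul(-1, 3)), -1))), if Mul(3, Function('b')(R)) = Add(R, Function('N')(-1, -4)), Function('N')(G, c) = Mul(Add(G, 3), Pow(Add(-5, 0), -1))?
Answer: Rational(4256, 15) ≈ 283.73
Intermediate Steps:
Function('W')(x) = -608
Function('N')(G, c) = Add(Rational(-3, 5), Mul(Rational(-1, 5), G)) (Function('N')(G, c) = Mul(Add(3, G), Pow(-5, -1)) = Mul(Add(3, G), Rational(-1, 5)) = Add(Rational(-3, 5), Mul(Rational(-1, 5), G)))
Function('b')(R) = Add(Rational(-2, 15), Mul(Rational(1, 3), R)) (Function('b')(R) = Mul(Rational(1, 3), Add(R, Add(Rational(-3, 5), Mul(Rational(-1, 5), -1)))) = Mul(Rational(1, 3), Add(R, Add(Rational(-3, 5), Rational(1, 5)))) = Mul(Rational(1, 3), Add(R, Rational(-2, 5))) = Mul(Rational(1, 3), Add(Rational(-2, 5), R)) = Add(Rational(-2, 15), Mul(Rational(1, 3), R)))
Mul(Function('W')(349), Function('b')(Pow(Add(2, Mul(-1, 3)), -1))) = Mul(-608, Add(Rational(-2, 15), Mul(Rational(1, 3), Pow(Add(2, Mul(-1, 3)), -1)))) = Mul(-608, Add(Rational(-2, 15), Mul(Rational(1, 3), Pow(Add(2, -3), -1)))) = Mul(-608, Add(Rational(-2, 15), Mul(Rational(1, 3), Pow(-1, -1)))) = Mul(-608, Add(Rational(-2, 15), Mul(Rational(1, 3), -1))) = Mul(-608, Add(Rational(-2, 15), Rational(-1, 3))) = Mul(-608, Rational(-7, 15)) = Rational(4256, 15)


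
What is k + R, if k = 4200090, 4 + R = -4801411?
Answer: -601325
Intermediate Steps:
R = -4801415 (R = -4 - 4801411 = -4801415)
k + R = 4200090 - 4801415 = -601325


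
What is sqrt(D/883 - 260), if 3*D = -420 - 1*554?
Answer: I*sqrt(1827052386)/2649 ≈ 16.136*I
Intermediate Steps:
D = -974/3 (D = (-420 - 1*554)/3 = (-420 - 554)/3 = (1/3)*(-974) = -974/3 ≈ -324.67)
sqrt(D/883 - 260) = sqrt(-974/3/883 - 260) = sqrt(-974/3*1/883 - 260) = sqrt(-974/2649 - 260) = sqrt(-689714/2649) = I*sqrt(1827052386)/2649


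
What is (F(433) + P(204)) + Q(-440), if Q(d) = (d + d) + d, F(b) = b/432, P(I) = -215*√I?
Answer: -569807/432 - 430*√51 ≈ -4389.8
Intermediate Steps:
F(b) = b/432 (F(b) = b*(1/432) = b/432)
Q(d) = 3*d (Q(d) = 2*d + d = 3*d)
(F(433) + P(204)) + Q(-440) = ((1/432)*433 - 430*√51) + 3*(-440) = (433/432 - 430*√51) - 1320 = -569807/432 - 430*√51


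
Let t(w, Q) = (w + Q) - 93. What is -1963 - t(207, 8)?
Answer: -2085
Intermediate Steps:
t(w, Q) = -93 + Q + w (t(w, Q) = (Q + w) - 93 = -93 + Q + w)
-1963 - t(207, 8) = -1963 - (-93 + 8 + 207) = -1963 - 1*122 = -1963 - 122 = -2085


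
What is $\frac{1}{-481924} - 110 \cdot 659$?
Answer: $- \frac{34934670761}{481924} \approx -72490.0$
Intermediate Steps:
$\frac{1}{-481924} - 110 \cdot 659 = - \frac{1}{481924} - 72490 = - \frac{34934670761}{481924}$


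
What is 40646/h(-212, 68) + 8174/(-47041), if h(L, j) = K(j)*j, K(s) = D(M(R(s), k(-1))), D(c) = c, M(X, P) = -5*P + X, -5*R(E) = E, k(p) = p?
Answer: -4792021603/68773942 ≈ -69.678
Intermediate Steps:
R(E) = -E/5
M(X, P) = X - 5*P
K(s) = 5 - s/5 (K(s) = -s/5 - 5*(-1) = -s/5 + 5 = 5 - s/5)
h(L, j) = j*(5 - j/5) (h(L, j) = (5 - j/5)*j = j*(5 - j/5))
40646/h(-212, 68) + 8174/(-47041) = 40646/(((⅕)*68*(25 - 1*68))) + 8174/(-47041) = 40646/(((⅕)*68*(25 - 68))) + 8174*(-1/47041) = 40646/(((⅕)*68*(-43))) - 8174/47041 = 40646/(-2924/5) - 8174/47041 = 40646*(-5/2924) - 8174/47041 = -101615/1462 - 8174/47041 = -4792021603/68773942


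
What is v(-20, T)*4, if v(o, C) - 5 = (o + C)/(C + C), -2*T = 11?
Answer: 322/11 ≈ 29.273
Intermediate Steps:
T = -11/2 (T = -1/2*11 = -11/2 ≈ -5.5000)
v(o, C) = 5 + (C + o)/(2*C) (v(o, C) = 5 + (o + C)/(C + C) = 5 + (C + o)/((2*C)) = 5 + (C + o)*(1/(2*C)) = 5 + (C + o)/(2*C))
v(-20, T)*4 = ((-20 + 11*(-11/2))/(2*(-11/2)))*4 = ((1/2)*(-2/11)*(-20 - 121/2))*4 = ((1/2)*(-2/11)*(-161/2))*4 = (161/22)*4 = 322/11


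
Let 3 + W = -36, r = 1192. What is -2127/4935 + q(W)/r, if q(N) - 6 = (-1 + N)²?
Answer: 898371/980420 ≈ 0.91631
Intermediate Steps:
W = -39 (W = -3 - 36 = -39)
q(N) = 6 + (-1 + N)²
-2127/4935 + q(W)/r = -2127/4935 + (6 + (-1 - 39)²)/1192 = -2127*1/4935 + (6 + (-40)²)*(1/1192) = -709/1645 + (6 + 1600)*(1/1192) = -709/1645 + 1606*(1/1192) = -709/1645 + 803/596 = 898371/980420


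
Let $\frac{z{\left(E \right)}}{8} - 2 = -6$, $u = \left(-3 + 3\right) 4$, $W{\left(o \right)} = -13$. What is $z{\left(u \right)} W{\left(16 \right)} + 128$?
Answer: $544$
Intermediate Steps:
$u = 0$ ($u = 0 \cdot 4 = 0$)
$z{\left(E \right)} = -32$ ($z{\left(E \right)} = 16 + 8 \left(-6\right) = 16 - 48 = -32$)
$z{\left(u \right)} W{\left(16 \right)} + 128 = \left(-32\right) \left(-13\right) + 128 = 416 + 128 = 544$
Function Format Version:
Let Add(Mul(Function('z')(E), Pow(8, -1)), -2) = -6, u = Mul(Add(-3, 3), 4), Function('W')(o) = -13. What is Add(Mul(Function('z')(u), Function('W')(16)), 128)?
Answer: 544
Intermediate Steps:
u = 0 (u = Mul(0, 4) = 0)
Function('z')(E) = -32 (Function('z')(E) = Add(16, Mul(8, -6)) = Add(16, -48) = -32)
Add(Mul(Function('z')(u), Function('W')(16)), 128) = Add(Mul(-32, -13), 128) = Add(416, 128) = 544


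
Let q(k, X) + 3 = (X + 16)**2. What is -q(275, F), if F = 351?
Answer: -134686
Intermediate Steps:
q(k, X) = -3 + (16 + X)**2 (q(k, X) = -3 + (X + 16)**2 = -3 + (16 + X)**2)
-q(275, F) = -(-3 + (16 + 351)**2) = -(-3 + 367**2) = -(-3 + 134689) = -1*134686 = -134686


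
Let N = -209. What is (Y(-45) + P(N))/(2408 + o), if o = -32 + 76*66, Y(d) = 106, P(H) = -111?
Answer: -5/7392 ≈ -0.00067641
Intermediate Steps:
o = 4984 (o = -32 + 5016 = 4984)
(Y(-45) + P(N))/(2408 + o) = (106 - 111)/(2408 + 4984) = -5/7392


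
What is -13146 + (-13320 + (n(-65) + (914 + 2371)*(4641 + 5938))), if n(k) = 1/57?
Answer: 1979356294/57 ≈ 3.4726e+7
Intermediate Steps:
n(k) = 1/57
-13146 + (-13320 + (n(-65) + (914 + 2371)*(4641 + 5938))) = -13146 + (-13320 + (1/57 + (914 + 2371)*(4641 + 5938))) = -13146 + (-13320 + (1/57 + 3285*10579)) = -13146 + (-13320 + (1/57 + 34752015)) = -13146 + (-13320 + 1980864856/57) = -13146 + 1980105616/57 = 1979356294/57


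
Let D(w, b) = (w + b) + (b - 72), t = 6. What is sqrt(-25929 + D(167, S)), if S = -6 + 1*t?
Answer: I*sqrt(25834) ≈ 160.73*I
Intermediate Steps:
S = 0 (S = -6 + 1*6 = -6 + 6 = 0)
D(w, b) = -72 + w + 2*b (D(w, b) = (b + w) + (-72 + b) = -72 + w + 2*b)
sqrt(-25929 + D(167, S)) = sqrt(-25929 + (-72 + 167 + 2*0)) = sqrt(-25929 + (-72 + 167 + 0)) = sqrt(-25929 + 95) = sqrt(-25834) = I*sqrt(25834)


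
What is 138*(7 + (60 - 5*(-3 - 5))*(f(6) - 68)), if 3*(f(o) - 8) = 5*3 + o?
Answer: -730434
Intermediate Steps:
f(o) = 13 + o/3 (f(o) = 8 + (5*3 + o)/3 = 8 + (15 + o)/3 = 8 + (5 + o/3) = 13 + o/3)
138*(7 + (60 - 5*(-3 - 5))*(f(6) - 68)) = 138*(7 + (60 - 5*(-3 - 5))*((13 + (1/3)*6) - 68)) = 138*(7 + (60 - 5*(-8))*((13 + 2) - 68)) = 138*(7 + (60 + 40)*(15 - 68)) = 138*(7 + 100*(-53)) = 138*(7 - 5300) = 138*(-5293) = -730434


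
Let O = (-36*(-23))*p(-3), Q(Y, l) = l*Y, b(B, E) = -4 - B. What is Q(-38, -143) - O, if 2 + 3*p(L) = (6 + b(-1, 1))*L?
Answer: 8470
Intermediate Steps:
Q(Y, l) = Y*l
p(L) = -⅔ + L (p(L) = -⅔ + ((6 + (-4 - 1*(-1)))*L)/3 = -⅔ + ((6 + (-4 + 1))*L)/3 = -⅔ + ((6 - 3)*L)/3 = -⅔ + (3*L)/3 = -⅔ + L)
O = -3036 (O = (-36*(-23))*(-⅔ - 3) = 828*(-11/3) = -3036)
Q(-38, -143) - O = -38*(-143) - 1*(-3036) = 5434 + 3036 = 8470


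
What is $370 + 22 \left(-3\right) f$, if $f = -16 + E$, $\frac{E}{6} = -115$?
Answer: $46966$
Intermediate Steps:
$E = -690$ ($E = 6 \left(-115\right) = -690$)
$f = -706$ ($f = -16 - 690 = -706$)
$370 + 22 \left(-3\right) f = 370 + 22 \left(-3\right) \left(-706\right) = 370 - -46596 = 370 + 46596 = 46966$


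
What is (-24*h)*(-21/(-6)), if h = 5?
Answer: -420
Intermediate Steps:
(-24*h)*(-21/(-6)) = (-24*5)*(-21/(-6)) = -(-2520)*(-1)/6 = -120*7/2 = -420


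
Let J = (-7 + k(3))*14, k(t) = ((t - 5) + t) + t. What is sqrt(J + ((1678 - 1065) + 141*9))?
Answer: 4*sqrt(115) ≈ 42.895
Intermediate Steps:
k(t) = -5 + 3*t (k(t) = ((-5 + t) + t) + t = (-5 + 2*t) + t = -5 + 3*t)
J = -42 (J = (-7 + (-5 + 3*3))*14 = (-7 + (-5 + 9))*14 = (-7 + 4)*14 = -3*14 = -42)
sqrt(J + ((1678 - 1065) + 141*9)) = sqrt(-42 + ((1678 - 1065) + 141*9)) = sqrt(-42 + (613 + 1269)) = sqrt(-42 + 1882) = sqrt(1840) = 4*sqrt(115)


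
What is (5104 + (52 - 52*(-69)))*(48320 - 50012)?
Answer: -14794848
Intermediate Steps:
(5104 + (52 - 52*(-69)))*(48320 - 50012) = (5104 + (52 + 3588))*(-1692) = (5104 + 3640)*(-1692) = 8744*(-1692) = -14794848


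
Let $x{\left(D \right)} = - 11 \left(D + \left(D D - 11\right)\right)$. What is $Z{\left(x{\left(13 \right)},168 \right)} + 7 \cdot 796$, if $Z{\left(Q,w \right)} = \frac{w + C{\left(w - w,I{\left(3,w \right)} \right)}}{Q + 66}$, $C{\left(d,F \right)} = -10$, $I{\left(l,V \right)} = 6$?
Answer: $\frac{10113022}{1815} \approx 5571.9$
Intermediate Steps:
$x{\left(D \right)} = 121 - 11 D - 11 D^{2}$ ($x{\left(D \right)} = - 11 \left(D + \left(D^{2} - 11\right)\right) = - 11 \left(D + \left(-11 + D^{2}\right)\right) = - 11 \left(-11 + D + D^{2}\right) = 121 - 11 D - 11 D^{2}$)
$Z{\left(Q,w \right)} = \frac{-10 + w}{66 + Q}$ ($Z{\left(Q,w \right)} = \frac{w - 10}{Q + 66} = \frac{-10 + w}{66 + Q}$)
$Z{\left(x{\left(13 \right)},168 \right)} + 7 \cdot 796 = \frac{-10 + 168}{66 - \left(22 + 1859\right)} + 7 \cdot 796 = \frac{1}{66 - 1881} \cdot 158 + 5572 = \frac{1}{-1815} \cdot 158 + 5572 = \left(- \frac{1}{1815}\right) 158 + 5572 = - \frac{158}{1815} + 5572 = \frac{10113022}{1815}$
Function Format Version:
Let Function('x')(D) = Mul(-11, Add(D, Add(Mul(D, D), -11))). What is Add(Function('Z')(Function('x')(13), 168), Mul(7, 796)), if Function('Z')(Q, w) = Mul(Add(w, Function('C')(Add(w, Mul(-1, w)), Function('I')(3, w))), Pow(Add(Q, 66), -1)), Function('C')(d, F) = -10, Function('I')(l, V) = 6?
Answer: Rational(10113022, 1815) ≈ 5571.9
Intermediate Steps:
Function('x')(D) = Add(121, Mul(-11, D), Mul(-11, Pow(D, 2))) (Function('x')(D) = Mul(-11, Add(D, Add(Pow(D, 2), -11))) = Mul(-11, Add(D, Add(-11, Pow(D, 2)))) = Mul(-11, Add(-11, D, Pow(D, 2))) = Add(121, Mul(-11, D), Mul(-11, Pow(D, 2))))
Function('Z')(Q, w) = Mul(Pow(Add(66, Q), -1), Add(-10, w)) (Function('Z')(Q, w) = Mul(Add(w, -10), Pow(Add(Q, 66), -1)) = Mul(Add(-10, w), Pow(Add(66, Q), -1)) = Mul(Pow(Add(66, Q), -1), Add(-10, w)))
Add(Function('Z')(Function('x')(13), 168), Mul(7, 796)) = Add(Mul(Pow(Add(66, Add(121, Mul(-11, 13), Mul(-11, Pow(13, 2)))), -1), Add(-10, 168)), Mul(7, 796)) = Add(Mul(Pow(Add(66, Add(121, -143, Mul(-11, 169))), -1), 158), 5572) = Add(Mul(Pow(Add(66, Add(121, -143, -1859)), -1), 158), 5572) = Add(Mul(Pow(Add(66, -1881), -1), 158), 5572) = Add(Mul(Pow(-1815, -1), 158), 5572) = Add(Mul(Rational(-1, 1815), 158), 5572) = Add(Rational(-158, 1815), 5572) = Rational(10113022, 1815)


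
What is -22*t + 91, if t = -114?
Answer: 2599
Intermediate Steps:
-22*t + 91 = -22*(-114) + 91 = 2508 + 91 = 2599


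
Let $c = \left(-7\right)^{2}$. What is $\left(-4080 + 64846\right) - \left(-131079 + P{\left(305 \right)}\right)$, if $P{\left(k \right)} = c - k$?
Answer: $192101$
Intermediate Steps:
$c = 49$
$P{\left(k \right)} = 49 - k$
$\left(-4080 + 64846\right) - \left(-131079 + P{\left(305 \right)}\right) = \left(-4080 + 64846\right) + \left(131079 - \left(49 - 305\right)\right) = 60766 + \left(131079 - \left(49 - 305\right)\right) = 60766 + \left(131079 - -256\right) = 60766 + \left(131079 + 256\right) = 60766 + 131335 = 192101$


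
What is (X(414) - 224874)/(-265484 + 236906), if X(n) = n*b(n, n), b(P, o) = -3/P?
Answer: 74959/9526 ≈ 7.8689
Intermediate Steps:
X(n) = -3 (X(n) = n*(-3/n) = -3)
(X(414) - 224874)/(-265484 + 236906) = (-3 - 224874)/(-265484 + 236906) = -224877/(-28578) = -224877*(-1/28578) = 74959/9526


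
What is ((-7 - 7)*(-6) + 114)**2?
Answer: 39204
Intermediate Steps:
((-7 - 7)*(-6) + 114)**2 = (-14*(-6) + 114)**2 = (84 + 114)**2 = 198**2 = 39204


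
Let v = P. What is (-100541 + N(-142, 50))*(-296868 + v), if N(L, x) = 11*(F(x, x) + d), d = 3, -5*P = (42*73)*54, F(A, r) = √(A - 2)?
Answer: 165828551232/5 - 72595776*√3/5 ≈ 3.3141e+10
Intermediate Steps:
F(A, r) = √(-2 + A)
P = -165564/5 (P = -42*73*54/5 = -3066*54/5 = -⅕*165564 = -165564/5 ≈ -33113.)
N(L, x) = 33 + 11*√(-2 + x) (N(L, x) = 11*(√(-2 + x) + 3) = 11*(3 + √(-2 + x)) = 33 + 11*√(-2 + x))
v = -165564/5 ≈ -33113.
(-100541 + N(-142, 50))*(-296868 + v) = (-100541 + (33 + 11*√(-2 + 50)))*(-296868 - 165564/5) = (-100541 + (33 + 11*√48))*(-1649904/5) = (-100541 + (33 + 11*(4*√3)))*(-1649904/5) = (-100541 + (33 + 44*√3))*(-1649904/5) = (-100508 + 44*√3)*(-1649904/5) = 165828551232/5 - 72595776*√3/5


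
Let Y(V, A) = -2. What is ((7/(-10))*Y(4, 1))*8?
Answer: 56/5 ≈ 11.200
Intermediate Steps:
((7/(-10))*Y(4, 1))*8 = ((7/(-10))*(-2))*8 = ((7*(-⅒))*(-2))*8 = -7/10*(-2)*8 = (7/5)*8 = 56/5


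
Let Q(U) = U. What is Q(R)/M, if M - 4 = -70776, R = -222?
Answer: 111/35386 ≈ 0.0031368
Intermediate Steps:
M = -70772 (M = 4 - 70776 = -70772)
Q(R)/M = -222/(-70772) = -222*(-1/70772) = 111/35386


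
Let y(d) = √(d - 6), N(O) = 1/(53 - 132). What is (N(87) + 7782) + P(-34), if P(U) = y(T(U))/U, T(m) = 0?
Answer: 614777/79 - I*√6/34 ≈ 7782.0 - 0.072044*I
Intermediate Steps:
N(O) = -1/79 (N(O) = 1/(-79) = -1/79)
y(d) = √(-6 + d)
P(U) = I*√6/U (P(U) = √(-6 + 0)/U = √(-6)/U = (I*√6)/U = I*√6/U)
(N(87) + 7782) + P(-34) = (-1/79 + 7782) + I*√6/(-34) = 614777/79 + I*√6*(-1/34) = 614777/79 - I*√6/34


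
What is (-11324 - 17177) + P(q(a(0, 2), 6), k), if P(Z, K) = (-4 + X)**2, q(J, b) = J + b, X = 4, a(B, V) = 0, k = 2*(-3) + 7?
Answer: -28501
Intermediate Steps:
k = 1 (k = -6 + 7 = 1)
P(Z, K) = 0 (P(Z, K) = (-4 + 4)**2 = 0**2 = 0)
(-11324 - 17177) + P(q(a(0, 2), 6), k) = (-11324 - 17177) + 0 = -28501 + 0 = -28501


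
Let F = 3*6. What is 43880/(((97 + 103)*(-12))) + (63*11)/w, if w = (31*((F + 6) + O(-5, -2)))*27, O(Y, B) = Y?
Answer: -644593/35340 ≈ -18.240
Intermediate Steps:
F = 18
w = 15903 (w = (31*((18 + 6) - 5))*27 = (31*(24 - 5))*27 = (31*19)*27 = 589*27 = 15903)
43880/(((97 + 103)*(-12))) + (63*11)/w = 43880/(((97 + 103)*(-12))) + (63*11)/15903 = 43880/((200*(-12))) + 693*(1/15903) = 43880/(-2400) + 77/1767 = 43880*(-1/2400) + 77/1767 = -1097/60 + 77/1767 = -644593/35340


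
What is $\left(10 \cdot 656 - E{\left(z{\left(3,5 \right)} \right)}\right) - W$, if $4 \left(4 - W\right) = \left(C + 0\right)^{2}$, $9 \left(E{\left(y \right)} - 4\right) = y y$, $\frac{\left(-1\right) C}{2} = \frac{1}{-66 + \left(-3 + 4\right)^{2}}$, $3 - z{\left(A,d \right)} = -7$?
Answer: $\frac{248717309}{38025} \approx 6540.9$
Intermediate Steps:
$z{\left(A,d \right)} = 10$ ($z{\left(A,d \right)} = 3 - -7 = 3 + 7 = 10$)
$C = \frac{2}{65}$ ($C = - \frac{2}{-66 + \left(-3 + 4\right)^{2}} = - \frac{2}{-66 + 1^{2}} = - \frac{2}{-66 + 1} = - \frac{2}{-65} = \left(-2\right) \left(- \frac{1}{65}\right) = \frac{2}{65} \approx 0.030769$)
$E{\left(y \right)} = 4 + \frac{y^{2}}{9}$ ($E{\left(y \right)} = 4 + \frac{y y}{9} = 4 + \frac{y^{2}}{9}$)
$W = \frac{16899}{4225}$ ($W = 4 - \frac{\left(\frac{2}{65} + 0\right)^{2}}{4} = 4 - \frac{\left(\frac{2}{65}\right)^{2}}{4} = 4 - \frac{1}{4225} = \frac{16899}{4225} \approx 3.9998$)
$\left(10 \cdot 656 - E{\left(z{\left(3,5 \right)} \right)}\right) - W = \left(10 \cdot 656 - \left(4 + \frac{10^{2}}{9}\right)\right) - \frac{16899}{4225} = \left(6560 - \left(4 + \frac{1}{9} \cdot 100\right)\right) - \frac{16899}{4225} = \left(6560 - \left(4 + \frac{100}{9}\right)\right) - \frac{16899}{4225} = \left(6560 - \frac{136}{9}\right) - \frac{16899}{4225} = \frac{58904}{9} - \frac{16899}{4225} = \frac{248717309}{38025}$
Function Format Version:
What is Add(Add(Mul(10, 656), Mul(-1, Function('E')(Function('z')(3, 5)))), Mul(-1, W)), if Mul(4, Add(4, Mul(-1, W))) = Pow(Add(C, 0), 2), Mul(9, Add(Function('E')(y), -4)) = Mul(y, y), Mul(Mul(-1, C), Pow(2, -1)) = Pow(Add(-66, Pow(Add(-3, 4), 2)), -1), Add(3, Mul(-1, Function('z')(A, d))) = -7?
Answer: Rational(248717309, 38025) ≈ 6540.9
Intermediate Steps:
Function('z')(A, d) = 10 (Function('z')(A, d) = Add(3, Mul(-1, -7)) = Add(3, 7) = 10)
C = Rational(2, 65) (C = Mul(-2, Pow(Add(-66, Pow(Add(-3, 4), 2)), -1)) = Mul(-2, Pow(Add(-66, Pow(1, 2)), -1)) = Mul(-2, Pow(Add(-66, 1), -1)) = Mul(-2, Pow(-65, -1)) = Mul(-2, Rational(-1, 65)) = Rational(2, 65) ≈ 0.030769)
Function('E')(y) = Add(4, Mul(Rational(1, 9), Pow(y, 2))) (Function('E')(y) = Add(4, Mul(Rational(1, 9), Mul(y, y))) = Add(4, Mul(Rational(1, 9), Pow(y, 2))))
W = Rational(16899, 4225) (W = Add(4, Mul(Rational(-1, 4), Pow(Add(Rational(2, 65), 0), 2))) = Add(4, Mul(Rational(-1, 4), Pow(Rational(2, 65), 2))) = Add(4, Mul(Rational(-1, 4), Rational(4, 4225))) = Add(4, Rational(-1, 4225)) = Rational(16899, 4225) ≈ 3.9998)
Add(Add(Mul(10, 656), Mul(-1, Function('E')(Function('z')(3, 5)))), Mul(-1, W)) = Add(Add(Mul(10, 656), Mul(-1, Add(4, Mul(Rational(1, 9), Pow(10, 2))))), Mul(-1, Rational(16899, 4225))) = Add(Add(6560, Mul(-1, Add(4, Mul(Rational(1, 9), 100)))), Rational(-16899, 4225)) = Add(Add(6560, Mul(-1, Add(4, Rational(100, 9)))), Rational(-16899, 4225)) = Add(Add(6560, Mul(-1, Rational(136, 9))), Rational(-16899, 4225)) = Add(Add(6560, Rational(-136, 9)), Rational(-16899, 4225)) = Add(Rational(58904, 9), Rational(-16899, 4225)) = Rational(248717309, 38025)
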